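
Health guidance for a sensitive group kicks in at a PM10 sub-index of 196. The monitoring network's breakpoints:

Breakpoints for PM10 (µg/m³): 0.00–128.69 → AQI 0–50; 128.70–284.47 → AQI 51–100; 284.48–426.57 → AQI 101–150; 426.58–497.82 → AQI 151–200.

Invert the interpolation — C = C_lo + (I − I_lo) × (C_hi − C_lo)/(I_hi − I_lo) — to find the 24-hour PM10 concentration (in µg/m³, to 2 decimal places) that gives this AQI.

AQI 196 lies in the 151–200 band, which corresponds to 426.58–497.82 µg/m³.
C = 426.58 + (196−151)×(497.82−426.58)/(200−151) = 426.58 + 45×71.24/49 ≈ 492.0045 µg/m³ → 492.00 µg/m³ to 2 dp.

492.00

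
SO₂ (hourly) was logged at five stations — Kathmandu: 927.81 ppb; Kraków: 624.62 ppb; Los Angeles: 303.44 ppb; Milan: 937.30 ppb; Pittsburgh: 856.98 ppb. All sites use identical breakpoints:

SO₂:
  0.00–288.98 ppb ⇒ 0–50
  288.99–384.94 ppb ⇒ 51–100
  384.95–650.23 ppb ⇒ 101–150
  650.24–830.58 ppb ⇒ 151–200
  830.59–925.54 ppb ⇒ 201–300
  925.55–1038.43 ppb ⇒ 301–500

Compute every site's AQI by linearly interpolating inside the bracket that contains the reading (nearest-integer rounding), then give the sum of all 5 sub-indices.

Kathmandu: 927.81 lies in 925.55–1038.43, so I_lo=301, I_hi=500, C_lo=925.55, C_hi=1038.43.
(500−301)/(1038.43−925.55) × (927.81−925.55) + 301 = 199/112.88 × 2.26 + 301 ≈ 304.98 → 305.
Kraków 624.62: bracket 384.95–650.23 → index 101–150; slope 49/265.28, offset 239.67.
AQI = 101 + 49/265.28·239.67 ≈ 145.27 ⇒ 145.
Los Angeles: row 288.99–384.94 (AQI 51–100). (100−51)·(303.44−288.99)/(384.94−288.99) + 51 = 49·14.45/95.95 + 51 ≈ 58.38 → 58.
Milan: 937.30 ∈ [925.55, 1038.43] ↔ index [301, 500].
301 + (937.30−925.55)·(500−301)/(1038.43−925.55) = 301 + 11.75·199/112.88 ≈ 321.71, so AQI = 322.
Pittsburgh: 856.98 ∈ [830.59, 925.54] ↔ index [201, 300].
201 + (856.98−830.59)·(300−201)/(925.54−830.59) = 201 + 26.39·99/94.95 ≈ 228.52, so AQI = 229.
AQIs: Kathmandu=305, Kraków=145, Los Angeles=58, Milan=322, Pittsburgh=229. Sum = 305 + 145 + 58 + 322 + 229 = 1059.

1059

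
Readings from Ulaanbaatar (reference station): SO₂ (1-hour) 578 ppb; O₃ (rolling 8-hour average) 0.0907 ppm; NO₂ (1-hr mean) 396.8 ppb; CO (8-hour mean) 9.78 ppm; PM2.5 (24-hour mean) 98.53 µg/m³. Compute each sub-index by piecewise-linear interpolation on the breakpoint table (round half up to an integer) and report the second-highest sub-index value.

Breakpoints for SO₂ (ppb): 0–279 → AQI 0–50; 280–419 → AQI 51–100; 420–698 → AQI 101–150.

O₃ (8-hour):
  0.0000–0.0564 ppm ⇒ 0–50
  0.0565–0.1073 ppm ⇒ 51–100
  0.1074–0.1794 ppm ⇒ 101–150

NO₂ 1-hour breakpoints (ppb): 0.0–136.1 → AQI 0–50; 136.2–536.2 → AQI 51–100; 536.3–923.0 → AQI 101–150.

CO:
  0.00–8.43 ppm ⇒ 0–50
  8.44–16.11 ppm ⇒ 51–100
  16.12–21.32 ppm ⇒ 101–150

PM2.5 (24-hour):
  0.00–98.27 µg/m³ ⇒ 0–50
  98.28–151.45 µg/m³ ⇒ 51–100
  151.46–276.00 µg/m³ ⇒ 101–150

SO₂ 578: bracket 420–698 → index 101–150; slope 49/278, offset 158.
AQI = 101 + 49/278·158 ≈ 128.85 ⇒ 129.
O₃ 0.0907: bracket 0.0565–0.1073 → index 51–100; slope 49/0.0508, offset 0.0342.
AQI = 51 + 49/0.0508·0.0342 ≈ 83.99 ⇒ 84.
NO₂: 396.8 lies in 136.2–536.2, so I_lo=51, I_hi=100, C_lo=136.2, C_hi=536.2.
(100−51)/(536.2−136.2) × (396.8−136.2) + 51 = 49/400.0 × 260.6 + 51 ≈ 82.92 → 83.
CO: 9.78 ∈ [8.44, 16.11] ↔ index [51, 100].
51 + (9.78−8.44)·(100−51)/(16.11−8.44) = 51 + 1.34·49/7.67 ≈ 59.56, so AQI = 60.
PM2.5 98.53: bracket 98.28–151.45 → index 51–100; slope 49/53.17, offset 0.25.
AQI = 51 + 49/53.17·0.25 ≈ 51.23 ⇒ 51.
Sub-indices: SO₂→129, O₃→84, NO₂→83, CO→60, PM2.5→51. Ranked high→low: 129, 84, 83, 60, 51. Second-highest sub-index = 84.

84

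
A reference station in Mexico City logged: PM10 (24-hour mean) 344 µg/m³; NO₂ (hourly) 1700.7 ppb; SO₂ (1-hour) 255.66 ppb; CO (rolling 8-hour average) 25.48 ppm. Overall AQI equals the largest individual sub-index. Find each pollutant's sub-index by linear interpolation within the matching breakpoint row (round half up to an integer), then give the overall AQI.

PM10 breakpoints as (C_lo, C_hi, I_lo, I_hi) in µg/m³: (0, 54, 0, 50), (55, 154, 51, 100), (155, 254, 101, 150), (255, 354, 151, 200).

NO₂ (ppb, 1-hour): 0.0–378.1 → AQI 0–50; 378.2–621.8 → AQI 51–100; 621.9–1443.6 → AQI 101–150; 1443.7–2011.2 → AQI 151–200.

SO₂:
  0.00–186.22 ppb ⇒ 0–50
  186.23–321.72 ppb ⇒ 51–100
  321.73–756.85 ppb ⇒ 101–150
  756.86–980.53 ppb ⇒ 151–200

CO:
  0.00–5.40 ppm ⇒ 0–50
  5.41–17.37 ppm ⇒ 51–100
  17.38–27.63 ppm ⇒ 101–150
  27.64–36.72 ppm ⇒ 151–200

PM10: 344 ∈ [255, 354] ↔ index [151, 200].
151 + (344−255)·(200−151)/(354−255) = 151 + 89·49/99 ≈ 195.05, so AQI = 195.
NO₂: 1700.7 lies in 1443.7–2011.2, so I_lo=151, I_hi=200, C_lo=1443.7, C_hi=2011.2.
(200−151)/(2011.2−1443.7) × (1700.7−1443.7) + 151 = 49/567.5 × 257.0 + 151 ≈ 173.19 → 173.
SO₂: row 186.23–321.72 (AQI 51–100). (100−51)·(255.66−186.23)/(321.72−186.23) + 51 = 49·69.43/135.49 + 51 ≈ 76.11 → 76.
CO: 25.48 lies in 17.38–27.63, so I_lo=101, I_hi=150, C_lo=17.38, C_hi=27.63.
(150−101)/(27.63−17.38) × (25.48−17.38) + 101 = 49/10.25 × 8.10 + 101 ≈ 139.72 → 140.
Sub-indices: PM10→195, NO₂→173, SO₂→76, CO→140. Overall AQI = max = 195; dominant pollutant is PM10.

195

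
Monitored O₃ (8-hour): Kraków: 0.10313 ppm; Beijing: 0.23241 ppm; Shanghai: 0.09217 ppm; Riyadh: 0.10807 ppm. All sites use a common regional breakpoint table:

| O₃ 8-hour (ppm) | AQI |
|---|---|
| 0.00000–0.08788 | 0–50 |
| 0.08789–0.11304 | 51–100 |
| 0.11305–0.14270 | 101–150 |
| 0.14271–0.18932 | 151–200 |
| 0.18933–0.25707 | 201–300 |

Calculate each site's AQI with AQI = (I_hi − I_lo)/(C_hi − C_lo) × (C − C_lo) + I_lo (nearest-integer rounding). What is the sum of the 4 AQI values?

Kraków: 0.10313 ∈ [0.08789, 0.11304] ↔ index [51, 100].
51 + (0.10313−0.08789)·(100−51)/(0.11304−0.08789) = 51 + 0.01524·49/0.02515 ≈ 80.69, so AQI = 81.
Beijing 0.23241: bracket 0.18933–0.25707 → index 201–300; slope 99/0.06774, offset 0.04308.
AQI = 201 + 99/0.06774·0.04308 ≈ 263.96 ⇒ 264.
Shanghai 0.09217: bracket 0.08789–0.11304 → index 51–100; slope 49/0.02515, offset 0.00428.
AQI = 51 + 49/0.02515·0.00428 ≈ 59.34 ⇒ 59.
Riyadh: 0.10807 lies in 0.08789–0.11304, so I_lo=51, I_hi=100, C_lo=0.08789, C_hi=0.11304.
(100−51)/(0.11304−0.08789) × (0.10807−0.08789) + 51 = 49/0.02515 × 0.02018 + 51 ≈ 90.32 → 90.
AQIs: Kraków=81, Beijing=264, Shanghai=59, Riyadh=90. Sum = 81 + 264 + 59 + 90 = 494.

494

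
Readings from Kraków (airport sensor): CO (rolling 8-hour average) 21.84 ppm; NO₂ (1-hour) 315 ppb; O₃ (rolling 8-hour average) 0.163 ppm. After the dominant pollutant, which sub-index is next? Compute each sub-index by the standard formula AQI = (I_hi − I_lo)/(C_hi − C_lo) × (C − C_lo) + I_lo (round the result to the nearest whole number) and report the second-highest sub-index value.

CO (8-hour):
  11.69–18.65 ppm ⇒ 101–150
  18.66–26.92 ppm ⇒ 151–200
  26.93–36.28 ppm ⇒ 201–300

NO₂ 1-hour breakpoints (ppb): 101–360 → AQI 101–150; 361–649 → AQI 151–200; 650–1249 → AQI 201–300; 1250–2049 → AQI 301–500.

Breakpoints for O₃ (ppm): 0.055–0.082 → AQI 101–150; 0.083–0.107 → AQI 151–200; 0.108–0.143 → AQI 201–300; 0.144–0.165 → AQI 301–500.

CO: 21.84 ∈ [18.66, 26.92] ↔ index [151, 200].
151 + (21.84−18.66)·(200−151)/(26.92−18.66) = 151 + 3.18·49/8.26 ≈ 169.86, so AQI = 170.
NO₂: row 101–360 (AQI 101–150). (150−101)·(315−101)/(360−101) + 101 = 49·214/259 + 101 ≈ 141.49 → 141.
O₃: row 0.144–0.165 (AQI 301–500). (500−301)·(0.163−0.144)/(0.165−0.144) + 301 = 199·0.019/0.021 + 301 ≈ 481.05 → 481.
Sub-indices: CO→170, NO₂→141, O₃→481. Ranked high→low: 481, 170, 141. Second-highest sub-index = 170.

170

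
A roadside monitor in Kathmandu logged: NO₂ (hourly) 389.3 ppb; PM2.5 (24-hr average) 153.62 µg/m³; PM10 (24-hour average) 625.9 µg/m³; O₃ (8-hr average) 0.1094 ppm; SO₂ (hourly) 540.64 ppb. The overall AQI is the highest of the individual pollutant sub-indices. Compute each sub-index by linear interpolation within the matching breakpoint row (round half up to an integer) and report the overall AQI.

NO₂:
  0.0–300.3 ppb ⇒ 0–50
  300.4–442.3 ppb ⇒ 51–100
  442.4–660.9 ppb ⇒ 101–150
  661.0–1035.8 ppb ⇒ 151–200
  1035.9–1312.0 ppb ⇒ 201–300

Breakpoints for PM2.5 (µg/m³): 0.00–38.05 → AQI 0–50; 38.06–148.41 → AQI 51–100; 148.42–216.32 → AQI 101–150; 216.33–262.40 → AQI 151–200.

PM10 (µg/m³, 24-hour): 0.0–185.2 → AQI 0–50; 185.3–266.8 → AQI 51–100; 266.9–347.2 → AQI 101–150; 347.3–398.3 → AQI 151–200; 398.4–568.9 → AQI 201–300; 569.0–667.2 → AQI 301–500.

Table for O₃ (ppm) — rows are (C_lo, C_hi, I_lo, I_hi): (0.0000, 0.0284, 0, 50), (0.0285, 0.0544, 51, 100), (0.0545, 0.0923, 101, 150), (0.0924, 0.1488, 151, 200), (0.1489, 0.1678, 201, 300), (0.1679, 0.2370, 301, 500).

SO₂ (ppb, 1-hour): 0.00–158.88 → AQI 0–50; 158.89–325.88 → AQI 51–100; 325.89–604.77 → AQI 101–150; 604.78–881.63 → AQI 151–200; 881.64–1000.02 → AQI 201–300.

416

NO₂: 389.3 lies in 300.4–442.3, so I_lo=51, I_hi=100, C_lo=300.4, C_hi=442.3.
(100−51)/(442.3−300.4) × (389.3−300.4) + 51 = 49/141.9 × 88.9 + 51 ≈ 81.70 → 82.
PM2.5: 153.62 lies in 148.42–216.32, so I_lo=101, I_hi=150, C_lo=148.42, C_hi=216.32.
(150−101)/(216.32−148.42) × (153.62−148.42) + 101 = 49/67.90 × 5.20 + 101 ≈ 104.75 → 105.
PM10: 625.9 lies in 569.0–667.2, so I_lo=301, I_hi=500, C_lo=569.0, C_hi=667.2.
(500−301)/(667.2−569.0) × (625.9−569.0) + 301 = 199/98.2 × 56.9 + 301 ≈ 416.31 → 416.
O₃: row 0.0924–0.1488 (AQI 151–200). (200−151)·(0.1094−0.0924)/(0.1488−0.0924) + 151 = 49·0.0170/0.0564 + 151 ≈ 165.77 → 166.
SO₂: 540.64 lies in 325.89–604.77, so I_lo=101, I_hi=150, C_lo=325.89, C_hi=604.77.
(150−101)/(604.77−325.89) × (540.64−325.89) + 101 = 49/278.88 × 214.75 + 101 ≈ 138.73 → 139.
Sub-indices: NO₂→82, PM2.5→105, PM10→416, O₃→166, SO₂→139. Overall AQI = max = 416; dominant pollutant is PM10.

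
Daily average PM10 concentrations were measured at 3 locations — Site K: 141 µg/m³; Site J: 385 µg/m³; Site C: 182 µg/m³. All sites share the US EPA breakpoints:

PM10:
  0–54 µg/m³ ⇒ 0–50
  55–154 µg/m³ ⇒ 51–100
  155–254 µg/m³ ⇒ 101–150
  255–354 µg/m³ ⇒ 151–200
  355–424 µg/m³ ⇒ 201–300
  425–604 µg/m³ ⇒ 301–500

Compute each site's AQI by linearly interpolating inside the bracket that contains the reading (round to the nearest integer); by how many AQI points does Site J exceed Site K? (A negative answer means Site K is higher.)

150

Site K: 141 ∈ [55, 154] ↔ index [51, 100].
51 + (141−55)·(100−51)/(154−55) = 51 + 86·49/99 ≈ 93.57, so AQI = 94.
Site J: 385 lies in 355–424, so I_lo=201, I_hi=300, C_lo=355, C_hi=424.
(300−201)/(424−355) × (385−355) + 201 = 99/69 × 30 + 201 ≈ 244.04 → 244.
Site C: 182 ∈ [155, 254] ↔ index [101, 150].
101 + (182−155)·(150−101)/(254−155) = 101 + 27·49/99 ≈ 114.36, so AQI = 114.
AQIs: Site K=94, Site J=244, Site C=114. Site J (244) − Site K (94) = 150.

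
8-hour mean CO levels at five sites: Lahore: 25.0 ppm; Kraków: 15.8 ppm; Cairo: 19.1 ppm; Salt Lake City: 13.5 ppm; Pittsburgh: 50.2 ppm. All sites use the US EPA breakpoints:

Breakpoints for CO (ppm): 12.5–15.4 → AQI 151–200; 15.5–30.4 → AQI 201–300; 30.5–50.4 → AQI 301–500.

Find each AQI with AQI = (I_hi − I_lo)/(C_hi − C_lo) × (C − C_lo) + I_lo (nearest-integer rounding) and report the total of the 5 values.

1358

Lahore: row 15.5–30.4 (AQI 201–300). (300−201)·(25.0−15.5)/(30.4−15.5) + 201 = 99·9.5/14.9 + 201 ≈ 264.12 → 264.
Kraków 15.8: bracket 15.5–30.4 → index 201–300; slope 99/14.9, offset 0.3.
AQI = 201 + 99/14.9·0.3 ≈ 202.99 ⇒ 203.
Cairo: 19.1 ∈ [15.5, 30.4] ↔ index [201, 300].
201 + (19.1−15.5)·(300−201)/(30.4−15.5) = 201 + 3.6·99/14.9 ≈ 224.92, so AQI = 225.
Salt Lake City: 13.5 lies in 12.5–15.4, so I_lo=151, I_hi=200, C_lo=12.5, C_hi=15.4.
(200−151)/(15.4−12.5) × (13.5−12.5) + 151 = 49/2.9 × 1.0 + 151 ≈ 167.90 → 168.
Pittsburgh: row 30.5–50.4 (AQI 301–500). (500−301)·(50.2−30.5)/(50.4−30.5) + 301 = 199·19.7/19.9 + 301 ≈ 498.00 → 498.
AQIs: Lahore=264, Kraków=203, Cairo=225, Salt Lake City=168, Pittsburgh=498. Sum = 264 + 203 + 225 + 168 + 498 = 1358.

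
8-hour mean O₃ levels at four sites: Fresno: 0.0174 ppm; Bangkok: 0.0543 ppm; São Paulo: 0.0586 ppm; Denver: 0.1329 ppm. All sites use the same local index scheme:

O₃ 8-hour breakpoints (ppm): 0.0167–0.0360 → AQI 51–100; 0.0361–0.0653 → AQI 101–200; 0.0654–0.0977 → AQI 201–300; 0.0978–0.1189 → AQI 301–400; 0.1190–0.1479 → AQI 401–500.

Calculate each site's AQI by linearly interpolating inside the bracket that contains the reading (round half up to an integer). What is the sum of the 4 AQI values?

Fresno 0.0174: bracket 0.0167–0.0360 → index 51–100; slope 49/0.0193, offset 0.0007.
AQI = 51 + 49/0.0193·0.0007 ≈ 52.78 ⇒ 53.
Bangkok: row 0.0361–0.0653 (AQI 101–200). (200−101)·(0.0543−0.0361)/(0.0653−0.0361) + 101 = 99·0.0182/0.0292 + 101 ≈ 162.71 → 163.
São Paulo 0.0586: bracket 0.0361–0.0653 → index 101–200; slope 99/0.0292, offset 0.0225.
AQI = 101 + 99/0.0292·0.0225 ≈ 177.28 ⇒ 177.
Denver 0.1329: bracket 0.1190–0.1479 → index 401–500; slope 99/0.0289, offset 0.0139.
AQI = 401 + 99/0.0289·0.0139 ≈ 448.62 ⇒ 449.
AQIs: Fresno=53, Bangkok=163, São Paulo=177, Denver=449. Sum = 53 + 163 + 177 + 449 = 842.

842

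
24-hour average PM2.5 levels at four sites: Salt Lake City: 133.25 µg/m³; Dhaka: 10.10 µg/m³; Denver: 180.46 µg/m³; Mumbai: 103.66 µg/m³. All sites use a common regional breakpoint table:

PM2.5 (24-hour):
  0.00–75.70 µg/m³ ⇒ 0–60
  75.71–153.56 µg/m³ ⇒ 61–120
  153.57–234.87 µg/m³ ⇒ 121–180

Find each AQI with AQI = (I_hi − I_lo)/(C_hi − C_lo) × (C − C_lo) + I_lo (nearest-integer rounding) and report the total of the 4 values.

Salt Lake City: 133.25 lies in 75.71–153.56, so I_lo=61, I_hi=120, C_lo=75.71, C_hi=153.56.
(120−61)/(153.56−75.71) × (133.25−75.71) + 61 = 59/77.85 × 57.54 + 61 ≈ 104.61 → 105.
Dhaka: row 0.00–75.70 (AQI 0–60). (60−0)·(10.10−0.00)/(75.70−0.00) + 0 = 60·10.10/75.70 + 0 ≈ 8.01 → 8.
Denver: row 153.57–234.87 (AQI 121–180). (180−121)·(180.46−153.57)/(234.87−153.57) + 121 = 59·26.89/81.30 + 121 ≈ 140.51 → 141.
Mumbai: 103.66 ∈ [75.71, 153.56] ↔ index [61, 120].
61 + (103.66−75.71)·(120−61)/(153.56−75.71) = 61 + 27.95·59/77.85 ≈ 82.18, so AQI = 82.
AQIs: Salt Lake City=105, Dhaka=8, Denver=141, Mumbai=82. Sum = 105 + 8 + 141 + 82 = 336.

336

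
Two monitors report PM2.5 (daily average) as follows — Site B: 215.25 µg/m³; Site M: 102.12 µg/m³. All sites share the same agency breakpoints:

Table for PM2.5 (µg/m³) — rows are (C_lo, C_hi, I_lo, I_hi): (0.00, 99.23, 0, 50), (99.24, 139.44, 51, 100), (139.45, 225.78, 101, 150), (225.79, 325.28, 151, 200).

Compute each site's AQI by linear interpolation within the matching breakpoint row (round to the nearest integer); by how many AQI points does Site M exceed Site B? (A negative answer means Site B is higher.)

Site B: 215.25 ∈ [139.45, 225.78] ↔ index [101, 150].
101 + (215.25−139.45)·(150−101)/(225.78−139.45) = 101 + 75.80·49/86.33 ≈ 144.02, so AQI = 144.
Site M: 102.12 ∈ [99.24, 139.44] ↔ index [51, 100].
51 + (102.12−99.24)·(100−51)/(139.44−99.24) = 51 + 2.88·49/40.20 ≈ 54.51, so AQI = 55.
AQIs: Site B=144, Site M=55. Site M (55) − Site B (144) = -89.

-89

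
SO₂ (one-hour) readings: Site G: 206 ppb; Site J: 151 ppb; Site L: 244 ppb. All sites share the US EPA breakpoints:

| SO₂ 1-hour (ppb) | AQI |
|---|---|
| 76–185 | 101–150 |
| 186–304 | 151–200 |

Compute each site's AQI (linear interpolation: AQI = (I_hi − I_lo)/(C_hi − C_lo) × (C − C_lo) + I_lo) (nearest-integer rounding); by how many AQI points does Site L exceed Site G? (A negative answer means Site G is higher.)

16

Site G: 206 ∈ [186, 304] ↔ index [151, 200].
151 + (206−186)·(200−151)/(304−186) = 151 + 20·49/118 ≈ 159.31, so AQI = 159.
Site J: 151 lies in 76–185, so I_lo=101, I_hi=150, C_lo=76, C_hi=185.
(150−101)/(185−76) × (151−76) + 101 = 49/109 × 75 + 101 ≈ 134.72 → 135.
Site L: row 186–304 (AQI 151–200). (200−151)·(244−186)/(304−186) + 151 = 49·58/118 + 151 ≈ 175.08 → 175.
AQIs: Site G=159, Site J=135, Site L=175. Site L (175) − Site G (159) = 16.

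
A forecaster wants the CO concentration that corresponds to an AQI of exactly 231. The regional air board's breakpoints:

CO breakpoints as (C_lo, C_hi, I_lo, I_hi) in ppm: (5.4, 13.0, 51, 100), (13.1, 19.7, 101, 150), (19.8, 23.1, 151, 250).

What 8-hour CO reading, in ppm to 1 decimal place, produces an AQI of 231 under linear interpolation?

AQI 231 lies in the 151–250 band, which corresponds to 19.8–23.1 ppm.
C = 19.8 + (231−151)×(23.1−19.8)/(250−151) = 19.8 + 80×3.3/99 ≈ 22.467 ppm → 22.5 ppm to 1 dp.

22.5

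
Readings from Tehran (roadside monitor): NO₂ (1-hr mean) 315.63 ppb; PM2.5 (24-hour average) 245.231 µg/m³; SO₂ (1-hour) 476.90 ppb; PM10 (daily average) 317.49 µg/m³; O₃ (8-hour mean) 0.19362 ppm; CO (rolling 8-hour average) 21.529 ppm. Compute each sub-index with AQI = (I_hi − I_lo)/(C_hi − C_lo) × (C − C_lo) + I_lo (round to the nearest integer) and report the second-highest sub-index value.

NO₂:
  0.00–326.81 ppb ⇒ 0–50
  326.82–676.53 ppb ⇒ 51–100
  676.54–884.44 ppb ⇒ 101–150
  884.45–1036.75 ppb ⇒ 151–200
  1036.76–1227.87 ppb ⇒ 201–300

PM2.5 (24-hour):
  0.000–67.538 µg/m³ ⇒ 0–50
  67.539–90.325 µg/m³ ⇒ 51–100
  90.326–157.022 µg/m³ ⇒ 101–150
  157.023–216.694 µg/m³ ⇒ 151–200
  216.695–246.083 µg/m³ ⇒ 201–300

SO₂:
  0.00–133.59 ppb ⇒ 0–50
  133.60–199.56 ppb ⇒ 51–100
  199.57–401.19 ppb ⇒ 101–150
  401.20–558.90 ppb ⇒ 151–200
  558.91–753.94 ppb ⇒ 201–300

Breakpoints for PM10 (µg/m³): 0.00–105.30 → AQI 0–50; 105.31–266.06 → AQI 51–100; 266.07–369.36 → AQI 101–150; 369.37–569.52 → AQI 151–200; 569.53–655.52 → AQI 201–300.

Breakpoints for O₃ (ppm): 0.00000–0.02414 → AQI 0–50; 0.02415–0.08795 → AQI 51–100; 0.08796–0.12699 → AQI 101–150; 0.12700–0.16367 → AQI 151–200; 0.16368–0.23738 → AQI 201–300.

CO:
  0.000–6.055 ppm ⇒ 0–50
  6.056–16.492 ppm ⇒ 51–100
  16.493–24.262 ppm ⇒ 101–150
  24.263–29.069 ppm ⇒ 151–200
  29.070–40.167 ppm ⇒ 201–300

241

NO₂: row 0.00–326.81 (AQI 0–50). (50−0)·(315.63−0.00)/(326.81−0.00) + 0 = 50·315.63/326.81 + 0 ≈ 48.29 → 48.
PM2.5: row 216.695–246.083 (AQI 201–300). (300−201)·(245.231−216.695)/(246.083−216.695) + 201 = 99·28.536/29.388 + 201 ≈ 297.13 → 297.
SO₂: row 401.20–558.90 (AQI 151–200). (200−151)·(476.90−401.20)/(558.90−401.20) + 151 = 49·75.70/157.70 + 151 ≈ 174.52 → 175.
PM10: 317.49 ∈ [266.07, 369.36] ↔ index [101, 150].
101 + (317.49−266.07)·(150−101)/(369.36−266.07) = 101 + 51.42·49/103.29 ≈ 125.39, so AQI = 125.
O₃: 0.19362 lies in 0.16368–0.23738, so I_lo=201, I_hi=300, C_lo=0.16368, C_hi=0.23738.
(300−201)/(0.23738−0.16368) × (0.19362−0.16368) + 201 = 99/0.07370 × 0.02994 + 201 ≈ 241.22 → 241.
CO: row 16.493–24.262 (AQI 101–150). (150−101)·(21.529−16.493)/(24.262−16.493) + 101 = 49·5.036/7.769 + 101 ≈ 132.76 → 133.
Sub-indices: NO₂→48, PM2.5→297, SO₂→175, PM10→125, O₃→241, CO→133. Ranked high→low: 297, 241, 175, 133, 125, 48. Second-highest sub-index = 241.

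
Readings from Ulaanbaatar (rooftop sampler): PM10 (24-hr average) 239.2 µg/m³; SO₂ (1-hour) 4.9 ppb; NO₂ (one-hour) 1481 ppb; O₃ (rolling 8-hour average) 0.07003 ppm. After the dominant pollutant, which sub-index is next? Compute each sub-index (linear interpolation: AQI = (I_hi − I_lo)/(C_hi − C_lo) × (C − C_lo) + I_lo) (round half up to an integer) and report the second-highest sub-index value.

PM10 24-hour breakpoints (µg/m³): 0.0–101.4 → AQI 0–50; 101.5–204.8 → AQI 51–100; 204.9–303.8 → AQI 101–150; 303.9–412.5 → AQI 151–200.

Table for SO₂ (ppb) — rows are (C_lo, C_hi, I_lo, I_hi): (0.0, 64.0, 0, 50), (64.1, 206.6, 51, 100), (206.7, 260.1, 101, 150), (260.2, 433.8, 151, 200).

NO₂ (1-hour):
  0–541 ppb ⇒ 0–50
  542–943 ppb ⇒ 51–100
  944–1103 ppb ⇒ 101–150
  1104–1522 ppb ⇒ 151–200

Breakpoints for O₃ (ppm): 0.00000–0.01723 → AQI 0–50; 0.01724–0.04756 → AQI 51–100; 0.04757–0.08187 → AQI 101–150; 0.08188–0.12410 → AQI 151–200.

133

PM10: 239.2 lies in 204.9–303.8, so I_lo=101, I_hi=150, C_lo=204.9, C_hi=303.8.
(150−101)/(303.8−204.9) × (239.2−204.9) + 101 = 49/98.9 × 34.3 + 101 ≈ 117.99 → 118.
SO₂: 4.9 ∈ [0.0, 64.0] ↔ index [0, 50].
0 + (4.9−0.0)·(50−0)/(64.0−0.0) = 0 + 4.9·50/64.0 ≈ 3.83, so AQI = 4.
NO₂: 1481 ∈ [1104, 1522] ↔ index [151, 200].
151 + (1481−1104)·(200−151)/(1522−1104) = 151 + 377·49/418 ≈ 195.19, so AQI = 195.
O₃ 0.07003: bracket 0.04757–0.08187 → index 101–150; slope 49/0.03430, offset 0.02246.
AQI = 101 + 49/0.03430·0.02246 ≈ 133.09 ⇒ 133.
Sub-indices: PM10→118, SO₂→4, NO₂→195, O₃→133. Ranked high→low: 195, 133, 118, 4. Second-highest sub-index = 133.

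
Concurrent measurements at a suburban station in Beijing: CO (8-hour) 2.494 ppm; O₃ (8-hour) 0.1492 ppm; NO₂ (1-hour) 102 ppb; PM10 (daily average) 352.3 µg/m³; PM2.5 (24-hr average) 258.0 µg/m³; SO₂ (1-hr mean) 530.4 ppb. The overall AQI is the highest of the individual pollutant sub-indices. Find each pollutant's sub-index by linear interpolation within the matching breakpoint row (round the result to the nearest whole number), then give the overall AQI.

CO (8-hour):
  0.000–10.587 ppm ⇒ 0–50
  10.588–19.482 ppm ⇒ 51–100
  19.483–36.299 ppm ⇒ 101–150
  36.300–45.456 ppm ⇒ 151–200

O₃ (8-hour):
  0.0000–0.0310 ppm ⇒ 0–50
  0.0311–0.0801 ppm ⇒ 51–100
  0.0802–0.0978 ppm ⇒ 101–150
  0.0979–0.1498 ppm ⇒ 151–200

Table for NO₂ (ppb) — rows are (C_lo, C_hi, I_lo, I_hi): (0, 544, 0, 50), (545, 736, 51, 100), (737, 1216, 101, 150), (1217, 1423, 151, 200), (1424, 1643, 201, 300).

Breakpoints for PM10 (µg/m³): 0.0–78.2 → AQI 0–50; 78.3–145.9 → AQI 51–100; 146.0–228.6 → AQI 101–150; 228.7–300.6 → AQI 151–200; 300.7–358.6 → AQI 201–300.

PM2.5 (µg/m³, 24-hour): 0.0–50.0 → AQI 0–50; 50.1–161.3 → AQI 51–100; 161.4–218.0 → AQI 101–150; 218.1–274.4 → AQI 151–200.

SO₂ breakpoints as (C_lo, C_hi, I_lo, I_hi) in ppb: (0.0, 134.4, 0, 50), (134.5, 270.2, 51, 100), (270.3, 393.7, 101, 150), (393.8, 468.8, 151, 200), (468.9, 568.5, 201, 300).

CO 2.494: bracket 0.000–10.587 → index 0–50; slope 50/10.587, offset 2.494.
AQI = 0 + 50/10.587·2.494 ≈ 11.78 ⇒ 12.
O₃: 0.1492 ∈ [0.0979, 0.1498] ↔ index [151, 200].
151 + (0.1492−0.0979)·(200−151)/(0.1498−0.0979) = 151 + 0.0513·49/0.0519 ≈ 199.43, so AQI = 199.
NO₂: 102 lies in 0–544, so I_lo=0, I_hi=50, C_lo=0, C_hi=544.
(50−0)/(544−0) × (102−0) + 0 = 50/544 × 102 + 0 ≈ 9.38 → 9.
PM10: row 300.7–358.6 (AQI 201–300). (300−201)·(352.3−300.7)/(358.6−300.7) + 201 = 99·51.6/57.9 + 201 ≈ 289.23 → 289.
PM2.5: row 218.1–274.4 (AQI 151–200). (200−151)·(258.0−218.1)/(274.4−218.1) + 151 = 49·39.9/56.3 + 151 ≈ 185.73 → 186.
SO₂: row 468.9–568.5 (AQI 201–300). (300−201)·(530.4−468.9)/(568.5−468.9) + 201 = 99·61.5/99.6 + 201 ≈ 262.13 → 262.
Sub-indices: CO→12, O₃→199, NO₂→9, PM10→289, PM2.5→186, SO₂→262. Overall AQI = max = 289; dominant pollutant is PM10.

289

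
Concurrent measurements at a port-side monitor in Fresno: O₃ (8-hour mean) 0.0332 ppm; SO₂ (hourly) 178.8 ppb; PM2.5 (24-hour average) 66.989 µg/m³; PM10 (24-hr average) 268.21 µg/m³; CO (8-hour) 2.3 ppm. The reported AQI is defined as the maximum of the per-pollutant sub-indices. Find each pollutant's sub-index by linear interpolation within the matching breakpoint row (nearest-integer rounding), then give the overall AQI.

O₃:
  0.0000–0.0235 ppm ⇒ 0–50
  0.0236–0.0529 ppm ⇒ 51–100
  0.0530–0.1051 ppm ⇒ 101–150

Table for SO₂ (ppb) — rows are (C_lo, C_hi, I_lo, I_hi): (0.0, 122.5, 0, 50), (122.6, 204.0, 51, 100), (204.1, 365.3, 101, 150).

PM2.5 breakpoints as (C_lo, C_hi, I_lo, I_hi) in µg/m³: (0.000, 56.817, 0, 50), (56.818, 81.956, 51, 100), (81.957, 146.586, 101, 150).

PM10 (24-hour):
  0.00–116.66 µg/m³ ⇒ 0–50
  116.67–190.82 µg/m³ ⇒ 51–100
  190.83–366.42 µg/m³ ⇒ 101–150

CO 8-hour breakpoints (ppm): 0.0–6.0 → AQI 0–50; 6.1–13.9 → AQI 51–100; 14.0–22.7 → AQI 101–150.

123

O₃: 0.0332 ∈ [0.0236, 0.0529] ↔ index [51, 100].
51 + (0.0332−0.0236)·(100−51)/(0.0529−0.0236) = 51 + 0.0096·49/0.0293 ≈ 67.05, so AQI = 67.
SO₂: row 122.6–204.0 (AQI 51–100). (100−51)·(178.8−122.6)/(204.0−122.6) + 51 = 49·56.2/81.4 + 51 ≈ 84.83 → 85.
PM2.5: 66.989 ∈ [56.818, 81.956] ↔ index [51, 100].
51 + (66.989−56.818)·(100−51)/(81.956−56.818) = 51 + 10.171·49/25.138 ≈ 70.83, so AQI = 71.
PM10: 268.21 lies in 190.83–366.42, so I_lo=101, I_hi=150, C_lo=190.83, C_hi=366.42.
(150−101)/(366.42−190.83) × (268.21−190.83) + 101 = 49/175.59 × 77.38 + 101 ≈ 122.59 → 123.
CO: row 0.0–6.0 (AQI 0–50). (50−0)·(2.3−0.0)/(6.0−0.0) + 0 = 50·2.3/6.0 + 0 ≈ 19.17 → 19.
Sub-indices: O₃→67, SO₂→85, PM2.5→71, PM10→123, CO→19. Overall AQI = max = 123; dominant pollutant is PM10.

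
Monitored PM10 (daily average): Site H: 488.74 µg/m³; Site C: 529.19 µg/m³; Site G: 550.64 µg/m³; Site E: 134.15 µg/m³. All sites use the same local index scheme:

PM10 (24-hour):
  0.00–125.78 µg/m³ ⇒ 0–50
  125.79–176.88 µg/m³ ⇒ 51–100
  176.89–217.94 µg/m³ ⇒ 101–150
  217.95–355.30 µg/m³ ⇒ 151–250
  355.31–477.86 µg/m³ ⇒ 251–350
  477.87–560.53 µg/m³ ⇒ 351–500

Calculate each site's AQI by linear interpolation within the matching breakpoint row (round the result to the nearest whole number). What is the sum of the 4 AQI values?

1356

Site H: 488.74 ∈ [477.87, 560.53] ↔ index [351, 500].
351 + (488.74−477.87)·(500−351)/(560.53−477.87) = 351 + 10.87·149/82.66 ≈ 370.59, so AQI = 371.
Site C: row 477.87–560.53 (AQI 351–500). (500−351)·(529.19−477.87)/(560.53−477.87) + 351 = 149·51.32/82.66 + 351 ≈ 443.51 → 444.
Site G 550.64: bracket 477.87–560.53 → index 351–500; slope 149/82.66, offset 72.77.
AQI = 351 + 149/82.66·72.77 ≈ 482.17 ⇒ 482.
Site E 134.15: bracket 125.79–176.88 → index 51–100; slope 49/51.09, offset 8.36.
AQI = 51 + 49/51.09·8.36 ≈ 59.02 ⇒ 59.
AQIs: Site H=371, Site C=444, Site G=482, Site E=59. Sum = 371 + 444 + 482 + 59 = 1356.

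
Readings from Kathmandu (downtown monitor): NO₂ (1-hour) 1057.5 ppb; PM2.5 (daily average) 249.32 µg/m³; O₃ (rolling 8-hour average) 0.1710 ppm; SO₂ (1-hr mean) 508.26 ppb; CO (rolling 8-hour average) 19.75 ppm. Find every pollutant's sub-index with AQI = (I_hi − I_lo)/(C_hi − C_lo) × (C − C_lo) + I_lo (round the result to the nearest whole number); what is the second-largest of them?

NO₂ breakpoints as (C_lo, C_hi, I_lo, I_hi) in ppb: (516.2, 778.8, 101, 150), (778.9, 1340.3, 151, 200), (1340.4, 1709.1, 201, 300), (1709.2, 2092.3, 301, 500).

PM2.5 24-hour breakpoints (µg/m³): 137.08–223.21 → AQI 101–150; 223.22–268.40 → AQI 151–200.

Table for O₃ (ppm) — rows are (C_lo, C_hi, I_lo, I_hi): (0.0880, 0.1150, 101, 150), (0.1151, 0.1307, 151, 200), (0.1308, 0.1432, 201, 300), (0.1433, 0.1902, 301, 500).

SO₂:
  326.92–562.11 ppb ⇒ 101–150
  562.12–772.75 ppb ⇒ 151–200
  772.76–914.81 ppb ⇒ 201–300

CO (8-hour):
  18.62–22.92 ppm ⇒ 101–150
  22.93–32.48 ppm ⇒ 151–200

NO₂: 1057.5 lies in 778.9–1340.3, so I_lo=151, I_hi=200, C_lo=778.9, C_hi=1340.3.
(200−151)/(1340.3−778.9) × (1057.5−778.9) + 151 = 49/561.4 × 278.6 + 151 ≈ 175.32 → 175.
PM2.5: row 223.22–268.40 (AQI 151–200). (200−151)·(249.32−223.22)/(268.40−223.22) + 151 = 49·26.10/45.18 + 151 ≈ 179.31 → 179.
O₃: 0.1710 lies in 0.1433–0.1902, so I_lo=301, I_hi=500, C_lo=0.1433, C_hi=0.1902.
(500−301)/(0.1902−0.1433) × (0.1710−0.1433) + 301 = 199/0.0469 × 0.0277 + 301 ≈ 418.53 → 419.
SO₂: 508.26 ∈ [326.92, 562.11] ↔ index [101, 150].
101 + (508.26−326.92)·(150−101)/(562.11−326.92) = 101 + 181.34·49/235.19 ≈ 138.78, so AQI = 139.
CO: 19.75 lies in 18.62–22.92, so I_lo=101, I_hi=150, C_lo=18.62, C_hi=22.92.
(150−101)/(22.92−18.62) × (19.75−18.62) + 101 = 49/4.30 × 1.13 + 101 ≈ 113.88 → 114.
Sub-indices: NO₂→175, PM2.5→179, O₃→419, SO₂→139, CO→114. Ranked high→low: 419, 179, 175, 139, 114. Second-highest sub-index = 179.

179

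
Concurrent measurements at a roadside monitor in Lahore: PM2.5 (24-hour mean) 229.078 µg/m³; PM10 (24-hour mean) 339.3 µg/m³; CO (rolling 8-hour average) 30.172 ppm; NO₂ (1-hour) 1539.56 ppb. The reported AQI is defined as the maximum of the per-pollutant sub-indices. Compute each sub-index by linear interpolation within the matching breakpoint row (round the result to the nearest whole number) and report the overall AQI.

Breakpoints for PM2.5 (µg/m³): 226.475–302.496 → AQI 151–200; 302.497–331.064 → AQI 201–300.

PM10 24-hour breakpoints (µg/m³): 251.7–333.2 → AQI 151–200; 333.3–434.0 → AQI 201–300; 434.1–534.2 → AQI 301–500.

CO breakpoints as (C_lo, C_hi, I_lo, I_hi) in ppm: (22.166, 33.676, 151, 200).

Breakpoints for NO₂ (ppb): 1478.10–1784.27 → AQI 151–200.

PM2.5: 229.078 lies in 226.475–302.496, so I_lo=151, I_hi=200, C_lo=226.475, C_hi=302.496.
(200−151)/(302.496−226.475) × (229.078−226.475) + 151 = 49/76.021 × 2.603 + 151 ≈ 152.68 → 153.
PM10: 339.3 lies in 333.3–434.0, so I_lo=201, I_hi=300, C_lo=333.3, C_hi=434.0.
(300−201)/(434.0−333.3) × (339.3−333.3) + 201 = 99/100.7 × 6.0 + 201 ≈ 206.90 → 207.
CO: 30.172 lies in 22.166–33.676, so I_lo=151, I_hi=200, C_lo=22.166, C_hi=33.676.
(200−151)/(33.676−22.166) × (30.172−22.166) + 151 = 49/11.510 × 8.006 + 151 ≈ 185.08 → 185.
NO₂: 1539.56 lies in 1478.10–1784.27, so I_lo=151, I_hi=200, C_lo=1478.10, C_hi=1784.27.
(200−151)/(1784.27−1478.10) × (1539.56−1478.10) + 151 = 49/306.17 × 61.46 + 151 ≈ 160.84 → 161.
Sub-indices: PM2.5→153, PM10→207, CO→185, NO₂→161. Overall AQI = max = 207; dominant pollutant is PM10.
AQI 207: Very Unhealthy.

207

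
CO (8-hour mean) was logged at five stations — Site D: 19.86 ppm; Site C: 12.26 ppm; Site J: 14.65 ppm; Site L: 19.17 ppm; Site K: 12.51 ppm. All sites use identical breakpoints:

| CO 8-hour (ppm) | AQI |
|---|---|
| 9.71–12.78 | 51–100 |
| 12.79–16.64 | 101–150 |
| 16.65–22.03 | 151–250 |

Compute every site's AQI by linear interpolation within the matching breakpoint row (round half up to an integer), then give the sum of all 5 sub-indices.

Site D: 19.86 lies in 16.65–22.03, so I_lo=151, I_hi=250, C_lo=16.65, C_hi=22.03.
(250−151)/(22.03−16.65) × (19.86−16.65) + 151 = 99/5.38 × 3.21 + 151 ≈ 210.07 → 210.
Site C 12.26: bracket 9.71–12.78 → index 51–100; slope 49/3.07, offset 2.55.
AQI = 51 + 49/3.07·2.55 ≈ 91.70 ⇒ 92.
Site J 14.65: bracket 12.79–16.64 → index 101–150; slope 49/3.85, offset 1.86.
AQI = 101 + 49/3.85·1.86 ≈ 124.67 ⇒ 125.
Site L: 19.17 lies in 16.65–22.03, so I_lo=151, I_hi=250, C_lo=16.65, C_hi=22.03.
(250−151)/(22.03−16.65) × (19.17−16.65) + 151 = 99/5.38 × 2.52 + 151 ≈ 197.37 → 197.
Site K 12.51: bracket 9.71–12.78 → index 51–100; slope 49/3.07, offset 2.80.
AQI = 51 + 49/3.07·2.80 ≈ 95.69 ⇒ 96.
AQIs: Site D=210, Site C=92, Site J=125, Site L=197, Site K=96. Sum = 210 + 92 + 125 + 197 + 96 = 720.

720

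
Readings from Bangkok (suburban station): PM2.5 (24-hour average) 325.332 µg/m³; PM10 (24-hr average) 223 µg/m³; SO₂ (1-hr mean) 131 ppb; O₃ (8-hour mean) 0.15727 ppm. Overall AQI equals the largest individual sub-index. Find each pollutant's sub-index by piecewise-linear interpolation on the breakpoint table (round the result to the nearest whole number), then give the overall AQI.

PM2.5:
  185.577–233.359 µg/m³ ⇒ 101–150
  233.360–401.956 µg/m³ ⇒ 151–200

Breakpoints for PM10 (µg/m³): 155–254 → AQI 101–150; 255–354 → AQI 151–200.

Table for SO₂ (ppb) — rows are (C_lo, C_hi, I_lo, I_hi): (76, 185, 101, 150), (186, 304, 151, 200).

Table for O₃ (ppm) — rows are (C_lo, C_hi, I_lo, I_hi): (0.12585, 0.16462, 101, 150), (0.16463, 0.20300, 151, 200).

PM2.5: row 233.360–401.956 (AQI 151–200). (200−151)·(325.332−233.360)/(401.956−233.360) + 151 = 49·91.972/168.596 + 151 ≈ 177.73 → 178.
PM10 223: bracket 155–254 → index 101–150; slope 49/99, offset 68.
AQI = 101 + 49/99·68 ≈ 134.66 ⇒ 135.
SO₂: 131 ∈ [76, 185] ↔ index [101, 150].
101 + (131−76)·(150−101)/(185−76) = 101 + 55·49/109 ≈ 125.72, so AQI = 126.
O₃ 0.15727: bracket 0.12585–0.16462 → index 101–150; slope 49/0.03877, offset 0.03142.
AQI = 101 + 49/0.03877·0.03142 ≈ 140.71 ⇒ 141.
Sub-indices: PM2.5→178, PM10→135, SO₂→126, O₃→141. Overall AQI = max = 178; dominant pollutant is PM2.5.

178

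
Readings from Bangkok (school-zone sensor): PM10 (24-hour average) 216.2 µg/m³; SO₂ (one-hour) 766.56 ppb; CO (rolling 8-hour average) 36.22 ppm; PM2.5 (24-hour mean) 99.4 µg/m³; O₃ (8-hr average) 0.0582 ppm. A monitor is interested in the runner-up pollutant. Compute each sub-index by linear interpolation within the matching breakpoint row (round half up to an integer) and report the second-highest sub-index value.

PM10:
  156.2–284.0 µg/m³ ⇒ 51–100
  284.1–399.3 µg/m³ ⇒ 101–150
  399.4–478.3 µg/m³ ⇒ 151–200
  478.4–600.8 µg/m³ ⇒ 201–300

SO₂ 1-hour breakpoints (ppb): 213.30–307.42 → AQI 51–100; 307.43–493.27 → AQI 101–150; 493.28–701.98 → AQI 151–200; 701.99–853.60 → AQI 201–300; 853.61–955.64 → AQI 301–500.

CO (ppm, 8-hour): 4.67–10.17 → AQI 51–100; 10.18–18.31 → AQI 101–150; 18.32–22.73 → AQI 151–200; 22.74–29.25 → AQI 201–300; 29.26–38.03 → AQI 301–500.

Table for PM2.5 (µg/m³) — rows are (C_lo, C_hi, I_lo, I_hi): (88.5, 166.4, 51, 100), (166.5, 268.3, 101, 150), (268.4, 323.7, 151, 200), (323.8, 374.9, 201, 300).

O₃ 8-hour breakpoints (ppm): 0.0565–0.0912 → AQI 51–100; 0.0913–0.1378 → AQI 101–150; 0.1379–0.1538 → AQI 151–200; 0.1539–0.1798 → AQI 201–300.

PM10: 216.2 lies in 156.2–284.0, so I_lo=51, I_hi=100, C_lo=156.2, C_hi=284.0.
(100−51)/(284.0−156.2) × (216.2−156.2) + 51 = 49/127.8 × 60.0 + 51 ≈ 74.00 → 74.
SO₂ 766.56: bracket 701.99–853.60 → index 201–300; slope 99/151.61, offset 64.57.
AQI = 201 + 99/151.61·64.57 ≈ 243.16 ⇒ 243.
CO: 36.22 ∈ [29.26, 38.03] ↔ index [301, 500].
301 + (36.22−29.26)·(500−301)/(38.03−29.26) = 301 + 6.96·199/8.77 ≈ 458.93, so AQI = 459.
PM2.5: 99.4 lies in 88.5–166.4, so I_lo=51, I_hi=100, C_lo=88.5, C_hi=166.4.
(100−51)/(166.4−88.5) × (99.4−88.5) + 51 = 49/77.9 × 10.9 + 51 ≈ 57.86 → 58.
O₃: row 0.0565–0.0912 (AQI 51–100). (100−51)·(0.0582−0.0565)/(0.0912−0.0565) + 51 = 49·0.0017/0.0347 + 51 ≈ 53.40 → 53.
Sub-indices: PM10→74, SO₂→243, CO→459, PM2.5→58, O₃→53. Ranked high→low: 459, 243, 74, 58, 53. Second-highest sub-index = 243.

243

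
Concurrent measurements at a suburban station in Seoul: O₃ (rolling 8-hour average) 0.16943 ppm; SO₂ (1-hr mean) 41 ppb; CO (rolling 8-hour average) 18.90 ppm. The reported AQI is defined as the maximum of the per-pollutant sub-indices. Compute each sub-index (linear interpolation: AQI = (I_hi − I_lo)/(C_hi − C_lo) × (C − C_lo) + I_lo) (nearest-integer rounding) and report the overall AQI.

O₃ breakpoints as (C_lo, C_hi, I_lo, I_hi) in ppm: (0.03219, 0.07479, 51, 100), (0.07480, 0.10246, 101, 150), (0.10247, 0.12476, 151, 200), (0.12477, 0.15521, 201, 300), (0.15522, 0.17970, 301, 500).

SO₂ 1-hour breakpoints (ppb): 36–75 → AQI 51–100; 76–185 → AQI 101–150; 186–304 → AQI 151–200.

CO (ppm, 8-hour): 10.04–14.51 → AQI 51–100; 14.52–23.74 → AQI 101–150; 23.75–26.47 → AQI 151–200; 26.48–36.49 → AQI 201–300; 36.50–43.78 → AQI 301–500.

417

O₃: 0.16943 lies in 0.15522–0.17970, so I_lo=301, I_hi=500, C_lo=0.15522, C_hi=0.17970.
(500−301)/(0.17970−0.15522) × (0.16943−0.15522) + 301 = 199/0.02448 × 0.01421 + 301 ≈ 416.51 → 417.
SO₂: row 36–75 (AQI 51–100). (100−51)·(41−36)/(75−36) + 51 = 49·5/39 + 51 ≈ 57.28 → 57.
CO: row 14.52–23.74 (AQI 101–150). (150−101)·(18.90−14.52)/(23.74−14.52) + 101 = 49·4.38/9.22 + 101 ≈ 124.28 → 124.
Sub-indices: O₃→417, SO₂→57, CO→124. Overall AQI = max = 417; dominant pollutant is O₃.
AQI 417: Hazardous.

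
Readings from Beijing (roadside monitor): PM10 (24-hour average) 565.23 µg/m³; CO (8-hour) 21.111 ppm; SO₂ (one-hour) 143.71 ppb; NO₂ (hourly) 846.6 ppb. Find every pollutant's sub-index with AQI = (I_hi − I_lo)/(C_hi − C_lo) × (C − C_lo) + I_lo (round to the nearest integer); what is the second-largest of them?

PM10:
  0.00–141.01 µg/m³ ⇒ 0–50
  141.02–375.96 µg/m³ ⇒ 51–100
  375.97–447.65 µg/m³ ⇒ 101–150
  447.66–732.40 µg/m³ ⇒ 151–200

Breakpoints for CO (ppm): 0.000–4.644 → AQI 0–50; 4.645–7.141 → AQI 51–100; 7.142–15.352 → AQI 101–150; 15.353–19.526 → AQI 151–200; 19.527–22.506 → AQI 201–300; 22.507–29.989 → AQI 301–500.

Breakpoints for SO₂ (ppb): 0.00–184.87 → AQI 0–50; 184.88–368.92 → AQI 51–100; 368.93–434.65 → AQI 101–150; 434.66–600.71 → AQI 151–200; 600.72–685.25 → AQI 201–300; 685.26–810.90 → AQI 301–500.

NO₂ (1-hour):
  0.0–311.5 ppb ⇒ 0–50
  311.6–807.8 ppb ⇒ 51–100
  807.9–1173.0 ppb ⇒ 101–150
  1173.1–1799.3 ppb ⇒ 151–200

PM10 565.23: bracket 447.66–732.40 → index 151–200; slope 49/284.74, offset 117.57.
AQI = 151 + 49/284.74·117.57 ≈ 171.23 ⇒ 171.
CO: 21.111 ∈ [19.527, 22.506] ↔ index [201, 300].
201 + (21.111−19.527)·(300−201)/(22.506−19.527) = 201 + 1.584·99/2.979 ≈ 253.64, so AQI = 254.
SO₂: 143.71 ∈ [0.00, 184.87] ↔ index [0, 50].
0 + (143.71−0.00)·(50−0)/(184.87−0.00) = 0 + 143.71·50/184.87 ≈ 38.87, so AQI = 39.
NO₂: 846.6 lies in 807.9–1173.0, so I_lo=101, I_hi=150, C_lo=807.9, C_hi=1173.0.
(150−101)/(1173.0−807.9) × (846.6−807.9) + 101 = 49/365.1 × 38.7 + 101 ≈ 106.19 → 106.
Sub-indices: PM10→171, CO→254, SO₂→39, NO₂→106. Ranked high→low: 254, 171, 106, 39. Second-highest sub-index = 171.

171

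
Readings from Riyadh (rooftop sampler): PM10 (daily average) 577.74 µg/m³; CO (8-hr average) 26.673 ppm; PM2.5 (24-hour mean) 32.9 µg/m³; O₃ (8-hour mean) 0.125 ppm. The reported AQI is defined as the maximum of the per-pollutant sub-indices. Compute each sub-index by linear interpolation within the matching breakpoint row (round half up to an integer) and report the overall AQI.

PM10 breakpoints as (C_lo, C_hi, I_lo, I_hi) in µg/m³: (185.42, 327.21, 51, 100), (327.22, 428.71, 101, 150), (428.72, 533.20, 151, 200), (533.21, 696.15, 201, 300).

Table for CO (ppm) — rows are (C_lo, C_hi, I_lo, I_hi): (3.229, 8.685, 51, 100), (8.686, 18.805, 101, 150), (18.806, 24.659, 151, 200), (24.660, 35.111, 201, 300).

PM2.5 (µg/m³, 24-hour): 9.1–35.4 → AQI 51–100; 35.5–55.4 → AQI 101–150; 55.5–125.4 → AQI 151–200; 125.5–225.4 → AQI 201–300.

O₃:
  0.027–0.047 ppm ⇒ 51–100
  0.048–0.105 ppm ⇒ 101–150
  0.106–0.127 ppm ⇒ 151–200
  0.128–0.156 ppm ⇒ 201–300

228

PM10: row 533.21–696.15 (AQI 201–300). (300−201)·(577.74−533.21)/(696.15−533.21) + 201 = 99·44.53/162.94 + 201 ≈ 228.06 → 228.
CO: 26.673 ∈ [24.660, 35.111] ↔ index [201, 300].
201 + (26.673−24.660)·(300−201)/(35.111−24.660) = 201 + 2.013·99/10.451 ≈ 220.07, so AQI = 220.
PM2.5 32.9: bracket 9.1–35.4 → index 51–100; slope 49/26.3, offset 23.8.
AQI = 51 + 49/26.3·23.8 ≈ 95.34 ⇒ 95.
O₃: row 0.106–0.127 (AQI 151–200). (200−151)·(0.125−0.106)/(0.127−0.106) + 151 = 49·0.019/0.021 + 151 ≈ 195.33 → 195.
Sub-indices: PM10→228, CO→220, PM2.5→95, O₃→195. Overall AQI = max = 228; dominant pollutant is PM10.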